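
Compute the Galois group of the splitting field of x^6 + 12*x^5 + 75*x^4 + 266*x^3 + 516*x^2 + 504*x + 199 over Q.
The polynomial f is an irreducible sextic over Q, so G = Gal(f/Q) is one of the 16 transitive subgroups 6T1, ..., 6T16 of S_6. The discriminant of f is -5217636731328, which is not a perfect square, so G is not contained in A_6. The transitive groups of degree 6 not contained in A_6 are: C_6 (6T1, order 6), S_3 (6T2, order 6), D_6 (6T3, order 12), C_3 x S_3 (6T5, order 18), A_4 x C_2 (6T6, order 24), S_4 (6T8, order 24), S_3 x S_3 (6T9, order 36), S_4 x C_2 (6T11, order 48), (S_3 x S_3) : C_2 (6T13, order 72), PGL(2,5) (6T14, order 120), S_6 (6T16, order 720). By Dedekind's theorem, for a prime p not dividing disc(f) the degrees of the irreducible factors of f mod p form the cycle type of an element of G. Factoring f modulo the 21 such primes p <= 89 (skipping 2, 3, 7, which divide the discriminant), each new pattern first appears at: mod 5: f = (x^6 + 2x^5 + x^3 + x^2 + 4x + 4), pattern 6; mod 11: f = (x + 10)(x^5 + 2x^4 + 2x^2 + x + 10), pattern 5+1; mod 13: f = (x + 10)(x + 12)(x^4 + 3x^3 + 6x^2 + 8x + 10), pattern 4+1+1; mod 23: f = (x + 12)(x + 14)(x^2 + 10x + 14)(x^2 + 22x + 14), pattern 2+2+1+1; mod 43: f = (x^3 + x^2 + 23x + 16)(x^3 + 11x^2 + 41x + 42), pattern 3+3; mod 61: f = (x^2 + 25x + 25)(x^2 + 49x + 30)(x^2 + 60x + 28), pattern 2+2+2. No other pattern occurs in this range, so the set of observed cycle types is {6, 5+1, 4+1+1, 2+2+1+1, 3+3, 2+2+2}. The candidates containing elements of all these cycle types are PGL(2,5) (6T14) of order 120, S_6 (6T16) of order 720; the others are excluded. The observed types are precisely the cycle types that occur in PGL(2,5) (6T14) (apart from the identity). Each of the other remaining candidates has further cycle types, and by the Chebotarev density theorem the matching factorization patterns would occur for a proportion of primes equal to their share of the group: S_6 (6T16) additionally contains elements of type 4+2, 3+2+1, 3+1+1+1, 2+1+1+1+1 (265 of its 720 elements, about 37% of primes). None of the 21 primes tested shows any such pattern (for each of these groups the chance of that is below 10^-4), which rules them out. Hence G = PGL(2,5) (6T14), of order 120.

PGL(2,5), S_5 acting on 6 points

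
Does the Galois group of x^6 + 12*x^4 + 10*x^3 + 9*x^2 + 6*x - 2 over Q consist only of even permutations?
No

The polynomial is irreducible of degree 6 over Q. Its discriminant is 132239526912, which is not a perfect square. A Galois group lies in the alternating group exactly when the discriminant is a square in Q, so the Galois group (D_6) is not contained in A_6.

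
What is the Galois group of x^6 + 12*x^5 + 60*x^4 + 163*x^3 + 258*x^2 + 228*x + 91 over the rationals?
6T5: C_3 x S_3

The polynomial f is an irreducible sextic over Q, so G = Gal(f/Q) is one of the 16 transitive subgroups 6T1, ..., 6T16 of S_6. The discriminant of f is -177147, which is not a perfect square, so G is not contained in A_6. The transitive groups of degree 6 not contained in A_6 are: C_6 (6T1, order 6), S_3 (6T2, order 6), D_6 (6T3, order 12), C_3 x S_3 (6T5, order 18), A_4 x C_2 (6T6, order 24), S_4 (6T8, order 24), S_3 x S_3 (6T9, order 36), S_4 x C_2 (6T11, order 48), (S_3 x S_3) : C_2 (6T13, order 72), PGL(2,5) (6T14, order 120), S_6 (6T16, order 720). By Dedekind's theorem, for a prime p not dividing disc(f) the degrees of the irreducible factors of f mod p form the cycle type of an element of G. Factoring f modulo the 33 such primes p <= 139 (skipping 3, which divides the discriminant), each new pattern first appears at: mod 2: f = (x^6 + x^3 + 1), pattern 6; mod 7: f = (x)(x + 1)(x + 5)(x^3 + 6x^2 + 5x + 5), pattern 3+1+1+1; mod 17: f = (x^2 + 3)(x^2 + 3x + 9)(x^2 + 9x + 4), pattern 2+2+2; mod 19: f = (x^3 + 6x^2 + 12x + 2)(x^3 + 6x^2 + 12x + 17), pattern 3+3; mod 73: f = (x + 44)(x + 45)(x + 46)(x + 53)(x + 54)(x + 62), pattern 1+1+1+1+1+1. No other pattern occurs in this range, so the set of observed cycle types is {6, 3+1+1+1, 2+2+2, 3+3, 1+1+1+1+1+1}. The candidates containing elements of all these cycle types are C_3 x S_3 (6T5) of order 18, S_3 x S_3 (6T9) of order 36, (S_3 x S_3) : C_2 (6T13) of order 72, S_6 (6T16) of order 720; the others are excluded. The observed types are precisely the cycle types that occur in C_3 x S_3 (6T5). Each of the other remaining candidates has further cycle types, and by the Chebotarev density theorem the matching factorization patterns would occur for a proportion of primes equal to their share of the group: S_3 x S_3 (6T9) additionally contains elements of type 2+2+1+1 (9 of its 36 elements, about 25% of primes); (S_3 x S_3) : C_2 (6T13) additionally contains elements of type 4+2, 3+2+1, 2+2+1+1, 2+1+1+1+1 (45 of its 72 elements, about 62% of primes); S_6 (6T16) additionally contains elements of type 5+1, 4+2, 4+1+1, 3+2+1, 2+2+1+1, 2+1+1+1+1 (504 of its 720 elements, about 70% of primes). None of the 33 primes tested shows any such pattern (for each of these groups the chance of that is below 10^-4), which rules them out. Hence G = C_3 x S_3 (6T5), of order 18.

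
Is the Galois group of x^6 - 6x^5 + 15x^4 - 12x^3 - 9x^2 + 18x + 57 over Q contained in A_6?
The polynomial is irreducible of degree 6 over Q. Its discriminant is -21134460321792, which is not a perfect square. A Galois group lies in the alternating group exactly when the discriminant is a square in Q, so the Galois group (C_6) is not contained in A_6.

No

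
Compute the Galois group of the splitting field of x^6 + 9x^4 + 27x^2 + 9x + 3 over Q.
C_3 x S_3 (also written G18)

The polynomial f is an irreducible sextic over Q, so G = Gal(f/Q) is one of the 16 transitive subgroups 6T1, ..., 6T16 of S_6. The discriminant of f is -68755887963, which is not a perfect square, so G is not contained in A_6. The transitive groups of degree 6 not contained in A_6 are: C_6 (6T1, order 6), S_3 (6T2, order 6), D_6 (6T3, order 12), C_3 x S_3 (6T5, order 18), A_4 x C_2 (6T6, order 24), S_4 (6T8, order 24), S_3 x S_3 (6T9, order 36), S_4 x C_2 (6T11, order 48), (S_3 x S_3) : C_2 (6T13, order 72), PGL(2,5) (6T14, order 120), S_6 (6T16, order 720). By Dedekind's theorem, for a prime p not dividing disc(f) the degrees of the irreducible factors of f mod p form the cycle type of an element of G. Factoring f modulo the 33 such primes p <= 151 (skipping 3, 7, 89, which divide the discriminant), each new pattern first appears at: mod 2: f = (x^6 + x^4 + x^2 + x + 1), pattern 6; mod 13: f = (x + 3)(x + 4)(x + 6)(x^3 + 7x + 6), pattern 3+1+1+1; mod 17: f = (x^2 + 5x + 12)(x^2 + 6x + 4)(x^2 + 6x + 16), pattern 2+2+2; mod 19: f = (x^3 + x + 4)(x^3 + 8x + 15), pattern 3+3; mod 73: f = (x + 24)(x + 36)(x + 43)(x + 54)(x + 67)(x + 68), pattern 1+1+1+1+1+1. No other pattern occurs in this range, so the set of observed cycle types is {6, 3+1+1+1, 2+2+2, 3+3, 1+1+1+1+1+1}. The candidates containing elements of all these cycle types are C_3 x S_3 (6T5) of order 18, S_3 x S_3 (6T9) of order 36, (S_3 x S_3) : C_2 (6T13) of order 72, S_6 (6T16) of order 720; the others are excluded. The observed types are precisely the cycle types that occur in C_3 x S_3 (6T5). Each of the other remaining candidates has further cycle types, and by the Chebotarev density theorem the matching factorization patterns would occur for a proportion of primes equal to their share of the group: S_3 x S_3 (6T9) additionally contains elements of type 2+2+1+1 (9 of its 36 elements, about 25% of primes); (S_3 x S_3) : C_2 (6T13) additionally contains elements of type 4+2, 3+2+1, 2+2+1+1, 2+1+1+1+1 (45 of its 72 elements, about 62% of primes); S_6 (6T16) additionally contains elements of type 5+1, 4+2, 4+1+1, 3+2+1, 2+2+1+1, 2+1+1+1+1 (504 of its 720 elements, about 70% of primes). None of the 33 primes tested shows any such pattern (for each of these groups the chance of that is below 10^-4), which rules them out. Hence G = C_3 x S_3 (6T5), of order 18.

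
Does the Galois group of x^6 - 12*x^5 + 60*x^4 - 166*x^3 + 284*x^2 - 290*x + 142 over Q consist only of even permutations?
No

The polynomial is irreducible of degree 6 over Q. Its discriminant is -34353504448, which is not a perfect square. A Galois group lies in the alternating group exactly when the discriminant is a square in Q, so the Galois group (S_6) is not contained in A_6.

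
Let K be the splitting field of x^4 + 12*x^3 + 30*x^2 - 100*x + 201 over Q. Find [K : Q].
The degree of the splitting field over Q equals the order of the Galois group, so first determine the group. The polynomial is an irreducible quartic over Q and its discriminant is 12230590464 = 110592^2, a perfect square, so the Galois group is contained in A_4. The resolvent cubic y^3 - 30*y^2 - 2004*y - 14824 is irreducible over Q. An irreducible resolvent with square discriminant gives A_4. The Galois group A_4 (4T4) has order 12, so the splitting field has degree 12 over Q.

12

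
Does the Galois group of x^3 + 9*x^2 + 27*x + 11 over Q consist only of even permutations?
No

The polynomial is irreducible of degree 3 over Q. Its discriminant is -6912, which is not a perfect square. A Galois group lies in the alternating group exactly when the discriminant is a square in Q, so the Galois group (S_3) is not contained in A_3.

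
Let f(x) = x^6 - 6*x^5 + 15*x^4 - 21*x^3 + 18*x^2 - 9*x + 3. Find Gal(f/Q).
C_6, the cyclic group of order 6

The polynomial f is an irreducible sextic over Q, so G = Gal(f/Q) is one of the 16 transitive subgroups 6T1, ..., 6T16 of S_6. The discriminant of f is -19683, which is not a perfect square, so G is not contained in A_6. The transitive groups of degree 6 not contained in A_6 are: C_6 (6T1, order 6), S_3 (6T2, order 6), D_6 (6T3, order 12), C_3 x S_3 (6T5, order 18), A_4 x C_2 (6T6, order 24), S_4 (6T8, order 24), S_3 x S_3 (6T9, order 36), S_4 x C_2 (6T11, order 48), (S_3 x S_3) : C_2 (6T13, order 72), PGL(2,5) (6T14, order 120), S_6 (6T16, order 720). By Dedekind's theorem, for a prime p not dividing disc(f) the degrees of the irreducible factors of f mod p form the cycle type of an element of G. Factoring f modulo the 37 such primes p <= 163 (skipping 3, which divides the discriminant), each new pattern first appears at: mod 2: f = (x^6 + x^4 + x^3 + x + 1), pattern 6; mod 7: f = (x^3 + 4x^2 + 3x + 1)(x^3 + 4x^2 + 3x + 3), pattern 3+3; mod 17: f = (x^2 + 5x + 12)(x^2 + 11x + 6)(x^2 + 12x + 5), pattern 2+2+2; mod 19: f = (x + 3)(x + 4)(x + 5)(x + 8)(x + 15)(x + 16), pattern 1+1+1+1+1+1. No other pattern occurs in this range, so the set of observed cycle types is {6, 3+3, 2+2+2, 1+1+1+1+1+1}. The candidates containing elements of all these cycle types are C_6 (6T1) of order 6, D_6 (6T3) of order 12, C_3 x S_3 (6T5) of order 18, A_4 x C_2 (6T6) of order 24, S_3 x S_3 (6T9) of order 36, S_4 x C_2 (6T11) of order 48, (S_3 x S_3) : C_2 (6T13) of order 72, PGL(2,5) (6T14) of order 120, S_6 (6T16) of order 720; the others are excluded. The observed types are precisely the cycle types that occur in C_6 (6T1). Each of the other remaining candidates has further cycle types, and by the Chebotarev density theorem the matching factorization patterns would occur for a proportion of primes equal to their share of the group: D_6 (6T3) additionally contains elements of type 2+2+1+1 (3 of its 12 elements, about 25% of primes); C_3 x S_3 (6T5) additionally contains elements of type 3+1+1+1 (4 of its 18 elements, about 22% of primes); A_4 x C_2 (6T6) additionally contains elements of type 2+2+1+1, 2+1+1+1+1 (6 of its 24 elements, about 25% of primes); S_3 x S_3 (6T9) additionally contains elements of type 3+1+1+1, 2+2+1+1 (13 of its 36 elements, about 36% of primes); S_4 x C_2 (6T11) additionally contains elements of type 4+2, 4+1+1, 2+2+1+1, 2+1+1+1+1 (24 of its 48 elements, about 50% of primes); (S_3 x S_3) : C_2 (6T13) additionally contains elements of type 4+2, 3+2+1, 3+1+1+1, 2+2+1+1, 2+1+1+1+1 (49 of its 72 elements, about 68% of primes); PGL(2,5) (6T14) additionally contains elements of type 5+1, 4+1+1, 2+2+1+1 (69 of its 120 elements, about 58% of primes); S_6 (6T16) additionally contains elements of type 5+1, 4+2, 4+1+1, 3+2+1, 3+1+1+1, 2+2+1+1, 2+1+1+1+1 (544 of its 720 elements, about 76% of primes). None of the 37 primes tested shows any such pattern (for each of these groups the chance of that is below 10^-4), which rules them out. Hence G = C_6 (6T1), of order 6.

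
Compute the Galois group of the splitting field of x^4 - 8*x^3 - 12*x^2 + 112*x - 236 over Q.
D_4, the dihedral group of order 8

The polynomial is an irreducible quartic over Q and its discriminant is -5159780352, which is not a perfect square, so the Galois group is not contained in A_4. The resolvent cubic y^3 + 12*y^2 + 48*y + 13888 has exactly one rational root, so the Galois group is C_4 or D_4. The quartic remains irreducible over Q(sqrt(disc)), so the group is D_4.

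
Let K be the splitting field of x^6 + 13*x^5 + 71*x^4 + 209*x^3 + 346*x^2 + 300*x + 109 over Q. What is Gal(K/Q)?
The polynomial f is an irreducible sextic over Q, so G = Gal(f/Q) is one of the 16 transitive subgroups 6T1, ..., 6T16 of S_6. The discriminant of f is 525625 = 725^2, a perfect square, so G is contained in A_6. The transitive groups of degree 6 contained in A_6 are: A_4 (6T4, order 12), S_4 (6T7, order 24), (C_3 x C_3) : C_4 (6T10, order 36), PSL(2,5) (6T12, order 60), A_6 (6T15, order 360). By Dedekind's theorem, for a prime p not dividing disc(f) the degrees of the irreducible factors of f mod p form the cycle type of an element of G. Factoring f modulo the 19 such primes p <= 73 (skipping 5, 29, which divide the discriminant), each new pattern first appears at: mod 2: f = (x^2 + x + 1)(x^4 + x + 1), pattern 4+2; mod 11: f = (x^3 + 3x^2 + 5x + 5)(x^3 + 10x^2 + 3x + 2), pattern 3+3; mod 19: f = (x + 13)(x + 14)(x^2 + 8x + 17)(x^2 + 16x + 8), pattern 2+2+1+1; mod 61: f = (x + 30)(x + 37)(x + 44)(x^3 + 24x^2 + 59x + 50), pattern 3+1+1+1. No other pattern occurs in this range, so the set of observed cycle types is {4+2, 3+3, 2+2+1+1, 3+1+1+1}. The candidates containing elements of all these cycle types are (C_3 x C_3) : C_4 (6T10) of order 36, A_6 (6T15) of order 360; the others are excluded. The observed types are precisely the cycle types that occur in (C_3 x C_3) : C_4 (6T10) (apart from the identity). Each of the other remaining candidates has further cycle types, and by the Chebotarev density theorem the matching factorization patterns would occur for a proportion of primes equal to their share of the group: A_6 (6T15) additionally contains elements of type 5+1 (144 of its 360 elements, about 40% of primes). None of the 19 primes tested shows any such pattern (for each of these groups the chance of that is below 10^-4), which rules them out. Hence G = (C_3 x C_3) : C_4 (6T10), of order 36.

(C_3 x C_3) : C_4, the transitive group 6T10 of order 36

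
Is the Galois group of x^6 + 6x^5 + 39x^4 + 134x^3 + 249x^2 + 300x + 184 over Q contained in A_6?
No

The polynomial is irreducible of degree 6 over Q. Its discriminant is 273843168325632, which is not a perfect square. A Galois group lies in the alternating group exactly when the discriminant is a square in Q, so the Galois group (D_6) is not contained in A_6.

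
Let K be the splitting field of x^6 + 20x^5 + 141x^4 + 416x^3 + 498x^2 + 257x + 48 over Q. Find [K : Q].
The degree of the splitting field over Q equals the order of the Galois group, so first determine the group. The polynomial f is an irreducible sextic over Q, so G = Gal(f/Q) is one of the 16 transitive subgroups 6T1, ..., 6T16 of S_6. The discriminant of f is 30991489 = 5567^2, a perfect square, so G is contained in A_6. The transitive groups of degree 6 contained in A_6 are: A_4 (6T4, order 12), S_4 (6T7, order 24), (C_3 x C_3) : C_4 (6T10, order 36), PSL(2,5) (6T12, order 60), A_6 (6T15, order 360). By Dedekind's theorem, for a prime p not dividing disc(f) the degrees of the irreducible factors of f mod p form the cycle type of an element of G. Factoring f modulo the 21 such primes p <= 79 (skipping 19, which divides the discriminant), each new pattern first appears at: mod 2: f = (x)(x^5 + x^3 + 1), pattern 5+1; mod 7: f = (x^3 + x^2 + 3x + 5)(x^3 + 5x^2 + 4), pattern 3+3; mod 61: f = (x + 2)(x + 3)(x^2 + 36x + 13)(x^2 + 40x + 10), pattern 2+2+1+1. No other pattern occurs in this range, so the set of observed cycle types is {5+1, 3+3, 2+2+1+1}. The candidates containing elements of all these cycle types are PSL(2,5) (6T12) of order 60, A_6 (6T15) of order 360; the others are excluded. The observed types are precisely the cycle types that occur in PSL(2,5) (6T12) (apart from the identity). Each of the other remaining candidates has further cycle types, and by the Chebotarev density theorem the matching factorization patterns would occur for a proportion of primes equal to their share of the group: A_6 (6T15) additionally contains elements of type 4+2, 3+1+1+1 (130 of its 360 elements, about 36% of primes). None of the 21 primes tested shows any such pattern (for each of these groups the chance of that is below 10^-4), which rules them out. Hence G = PSL(2,5) (6T12), of order 60. The Galois group PSL(2,5) (6T12) has order 60, so the splitting field has degree 60 over Q.

60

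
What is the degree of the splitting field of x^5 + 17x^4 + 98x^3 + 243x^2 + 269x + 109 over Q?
5

The degree of the splitting field over Q equals the order of the Galois group, so first determine the group. The polynomial f is an irreducible quintic over Q, so G = Gal(f/Q) is a transitive subgroup of S_5: one of C_5 (5T1, order 5), D_5 (5T2, order 10), F_20 (5T3, order 20), A_5 (5T4, order 60) or S_5 (5T5, order 120). The discriminant of f is 7745089 = 2783^2, a perfect square, so G is contained in A_5. The transitive groups of degree 5 contained in A_5 are: C_5 (5T1, order 5), D_5 (5T2, order 10), A_5 (5T4, order 60). By Dedekind's theorem, for a prime p not dividing disc(f) the degrees of the irreducible factors of f mod p form the cycle type of an element of G. Factoring f modulo the 14 such primes p <= 53 (skipping 11, 23, which divide the discriminant), each new pattern first appears at: mod 2: f = (x^5 + x^4 + x^2 + x + 1), pattern 5; mod 43: f = (x + 11)(x + 14)(x + 15)(x + 26)(x + 37), pattern 1+1+1+1+1. No other pattern occurs in this range, so the set of observed cycle types is {5, 1+1+1+1+1}. The candidates containing elements of all these cycle types are C_5 (5T1) of order 5, D_5 (5T2) of order 10, A_5 (5T4) of order 60; the others are excluded. The observed types are precisely the cycle types that occur in C_5 (5T1). Each of the other remaining candidates has further cycle types, and by the Chebotarev density theorem the matching factorization patterns would occur for a proportion of primes equal to their share of the group: D_5 (5T2) additionally contains elements of type 2+2+1 (5 of its 10 elements, about 50% of primes); A_5 (5T4) additionally contains elements of type 3+1+1, 2+2+1 (35 of its 60 elements, about 58% of primes). None of the 14 primes tested shows any such pattern (for each of these groups the chance of that is below 10^-4), which rules them out. Hence G = C_5 (5T1), of order 5. The Galois group C_5 (5T1) has order 5, so the splitting field has degree 5 over Q.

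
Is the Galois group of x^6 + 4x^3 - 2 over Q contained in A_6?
The polynomial is irreducible of degree 6 over Q. Its discriminant is 40310784, which is not a perfect square. A Galois group lies in the alternating group exactly when the discriminant is a square in Q, so the Galois group (S_3 x S_3) is not contained in A_6.

No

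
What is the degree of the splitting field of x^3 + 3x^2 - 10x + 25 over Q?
6

The degree of the splitting field over Q equals the order of the Galois group, so first determine the group. The polynomial is an irreducible cubic over Q and its discriminant is -28175, which is not a perfect square. For an irreducible cubic, a non-square discriminant gives Galois group S_3. The Galois group S_3 (3T2) has order 6, so the splitting field has degree 6 over Q.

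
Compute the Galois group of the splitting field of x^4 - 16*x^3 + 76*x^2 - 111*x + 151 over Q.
C_4, the cyclic group of order 4

The polynomial is an irreducible quartic over Q and its discriminant is 25425125, which is not a perfect square, so the Galois group is not contained in A_4. The resolvent cubic y^3 - 76*y^2 + 1172*y - 5073 has exactly one rational root, so the Galois group is C_4 or D_4. The quartic becomes reducible over Q(sqrt(disc)), so the group is C_4.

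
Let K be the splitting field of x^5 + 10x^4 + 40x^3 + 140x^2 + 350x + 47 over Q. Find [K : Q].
The degree of the splitting field over Q equals the order of the Galois group, so first determine the group. The polynomial f is an irreducible quintic over Q, so G = Gal(f/Q) is a transitive subgroup of S_5: one of C_5 (5T1, order 5), D_5 (5T2, order 10), F_20 (5T3, order 20), A_5 (5T4, order 60) or S_5 (5T5, order 120). The discriminant of f is 16850349253125, which is not a perfect square, so G is not contained in A_5. The transitive groups of degree 5 not contained in A_5 are: F_20 (5T3, order 20), S_5 (5T5, order 120). By Dedekind's theorem, for a prime p not dividing disc(f) the degrees of the irreducible factors of f mod p form the cycle type of an element of G. Factoring f modulo the 18 such primes p <= 73 (skipping 3, 5, 41, which divide the discriminant), each new pattern first appears at: mod 2: f = (x + 1)(x^4 + x^3 + x^2 + x + 1), pattern 4+1; mod 11: f = (x^5 + 10x^4 + 7x^3 + 8x^2 + 9x + 3), pattern 5; mod 19: f = (x + 2)(x^2 + 9x + 11)(x^2 + 18x + 3), pattern 2+2+1. No other pattern occurs in this range, so the set of observed cycle types is {4+1, 5, 2+2+1}. The candidates containing elements of all these cycle types are F_20 (5T3) of order 20, S_5 (5T5) of order 120; the others are excluded. The observed types are precisely the cycle types that occur in F_20 (5T3) (apart from the identity). Each of the other remaining candidates has further cycle types, and by the Chebotarev density theorem the matching factorization patterns would occur for a proportion of primes equal to their share of the group: S_5 (5T5) additionally contains elements of type 3+2, 3+1+1, 2+1+1+1 (50 of its 120 elements, about 42% of primes). None of the 18 primes tested shows any such pattern (for each of these groups the chance of that is below 10^-4), which rules them out. Hence G = F_20 (5T3), of order 20. The Galois group F_20 (5T3) has order 20, so the splitting field has degree 20 over Q.

20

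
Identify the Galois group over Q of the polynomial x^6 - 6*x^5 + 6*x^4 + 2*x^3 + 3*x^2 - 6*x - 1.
The polynomial f is an irreducible sextic over Q, so G = Gal(f/Q) is one of the 16 transitive subgroups 6T1, ..., 6T16 of S_6. The discriminant of f is -151585344, which is not a perfect square, so G is not contained in A_6. The transitive groups of degree 6 not contained in A_6 are: C_6 (6T1, order 6), S_3 (6T2, order 6), D_6 (6T3, order 12), C_3 x S_3 (6T5, order 18), A_4 x C_2 (6T6, order 24), S_4 (6T8, order 24), S_3 x S_3 (6T9, order 36), S_4 x C_2 (6T11, order 48), (S_3 x S_3) : C_2 (6T13, order 72), PGL(2,5) (6T14, order 120), S_6 (6T16, order 720). By Dedekind's theorem, for a prime p not dividing disc(f) the degrees of the irreducible factors of f mod p form the cycle type of an element of G. Factoring f modulo the 33 such primes p <= 151 (skipping 2, 3, 19, which divide the discriminant), each new pattern first appears at: mod 5: f = (x^3 + x^2 + 4x + 3)(x^3 + 3x^2 + 4x + 3), pattern 3+3; mod 7: f = (x^6 + x^5 + 6x^4 + 2x^3 + 3x^2 + x + 6), pattern 6; mod 17: f = (x + 11)(x + 15)(x^2 + 7x + 3)(x^2 + 12x + 8), pattern 2+2+1+1; mod 71: f = (x^2 + 9x + 7)(x^2 + 19x + 11)(x^2 + 37x + 59), pattern 2+2+2; mod 107: f = (x + 14)(x + 42)(x + 78)(x + 90)(x^2 + 91x + 56), pattern 2+1+1+1+1. No other pattern occurs in this range, so the set of observed cycle types is {3+3, 6, 2+2+1+1, 2+2+2, 2+1+1+1+1}. The candidates containing elements of all these cycle types are A_4 x C_2 (6T6) of order 24, S_4 x C_2 (6T11) of order 48, (S_3 x S_3) : C_2 (6T13) of order 72, S_6 (6T16) of order 720; the others are excluded. The observed types are precisely the cycle types that occur in A_4 x C_2 (6T6) (apart from the identity). Each of the other remaining candidates has further cycle types, and by the Chebotarev density theorem the matching factorization patterns would occur for a proportion of primes equal to their share of the group: S_4 x C_2 (6T11) additionally contains elements of type 4+2, 4+1+1 (12 of its 48 elements, about 25% of primes); (S_3 x S_3) : C_2 (6T13) additionally contains elements of type 4+2, 3+2+1, 3+1+1+1 (34 of its 72 elements, about 47% of primes); S_6 (6T16) additionally contains elements of type 5+1, 4+2, 4+1+1, 3+2+1, 3+1+1+1 (484 of its 720 elements, about 67% of primes). None of the 33 primes tested shows any such pattern (for each of these groups the chance of that is below 10^-4), which rules them out. Hence G = A_4 x C_2 (6T6), of order 24.

A_4 x C_2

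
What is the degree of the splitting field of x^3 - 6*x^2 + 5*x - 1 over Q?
The degree of the splitting field over Q equals the order of the Galois group, so first determine the group. The polynomial is an irreducible cubic over Q and its discriminant is 49 = 7^2, a perfect square. For an irreducible cubic, a square discriminant forces the Galois group to be A_3, the cyclic group of order 3. The Galois group C_3 (3T1) has order 3, so the splitting field has degree 3 over Q.

3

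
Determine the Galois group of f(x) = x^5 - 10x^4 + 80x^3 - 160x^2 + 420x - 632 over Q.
The polynomial f is an irreducible quintic over Q, so G = Gal(f/Q) is a transitive subgroup of S_5: one of C_5 (5T1, order 5), D_5 (5T2, order 10), F_20 (5T3, order 20), A_5 (5T4, order 60) or S_5 (5T5, order 120). The discriminant of f is 9333105664000000 = 96608000^2, a perfect square, so G is contained in A_5. The transitive groups of degree 5 contained in A_5 are: C_5 (5T1, order 5), D_5 (5T2, order 10), A_5 (5T4, order 60). By Dedekind's theorem, for a prime p not dividing disc(f) the degrees of the irreducible factors of f mod p form the cycle type of an element of G. Factoring f modulo the 2 such primes p <= 7 (skipping 2, 5, which divide the discriminant), each new pattern first appears at: mod 3: f = (x^5 + 2x^4 + 2x^3 + 2x^2 + 1), pattern 5; mod 7: f = (x + 3)(x + 6)(x^3 + 2x^2 + 2x + 3), pattern 3+1+1. No other pattern occurs in this range, so the set of observed cycle types is {5, 3+1+1}. Among the candidates above, the only group containing elements of all these cycle types is A_5 (5T4) — each of C_5 (5T1), D_5 (5T2) lacks at least one of them. Hence G = A_5 (5T4), of order 60.

A_5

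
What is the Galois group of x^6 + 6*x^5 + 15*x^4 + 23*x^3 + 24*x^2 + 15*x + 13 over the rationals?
C_3 x S_3 (also written G18)

The polynomial f is an irreducible sextic over Q, so G = Gal(f/Q) is one of the 16 transitive subgroups 6T1, ..., 6T16 of S_6. The discriminant of f is -1162261467, which is not a perfect square, so G is not contained in A_6. The transitive groups of degree 6 not contained in A_6 are: C_6 (6T1, order 6), S_3 (6T2, order 6), D_6 (6T3, order 12), C_3 x S_3 (6T5, order 18), A_4 x C_2 (6T6, order 24), S_4 (6T8, order 24), S_3 x S_3 (6T9, order 36), S_4 x C_2 (6T11, order 48), (S_3 x S_3) : C_2 (6T13, order 72), PGL(2,5) (6T14, order 120), S_6 (6T16, order 720). By Dedekind's theorem, for a prime p not dividing disc(f) the degrees of the irreducible factors of f mod p form the cycle type of an element of G. Factoring f modulo the 33 such primes p <= 139 (skipping 3, which divides the discriminant), each new pattern first appears at: mod 2: f = (x^6 + x^4 + x^3 + x + 1), pattern 6; mod 7: f = (x + 2)(x + 3)(x + 5)(x^3 + 3x^2 + 3x + 3), pattern 3+1+1+1; mod 17: f = (x^2 + 4x + 1)(x^2 + 6x + 3)(x^2 + 13x + 10), pattern 2+2+2; mod 19: f = (x^3 + 3x^2 + 3x + 6)(x^3 + 3x^2 + 3x + 18), pattern 3+3; mod 73: f = (x + 4)(x + 13)(x + 24)(x + 25)(x + 39)(x + 47), pattern 1+1+1+1+1+1. No other pattern occurs in this range, so the set of observed cycle types is {6, 3+1+1+1, 2+2+2, 3+3, 1+1+1+1+1+1}. The candidates containing elements of all these cycle types are C_3 x S_3 (6T5) of order 18, S_3 x S_3 (6T9) of order 36, (S_3 x S_3) : C_2 (6T13) of order 72, S_6 (6T16) of order 720; the others are excluded. The observed types are precisely the cycle types that occur in C_3 x S_3 (6T5). Each of the other remaining candidates has further cycle types, and by the Chebotarev density theorem the matching factorization patterns would occur for a proportion of primes equal to their share of the group: S_3 x S_3 (6T9) additionally contains elements of type 2+2+1+1 (9 of its 36 elements, about 25% of primes); (S_3 x S_3) : C_2 (6T13) additionally contains elements of type 4+2, 3+2+1, 2+2+1+1, 2+1+1+1+1 (45 of its 72 elements, about 62% of primes); S_6 (6T16) additionally contains elements of type 5+1, 4+2, 4+1+1, 3+2+1, 2+2+1+1, 2+1+1+1+1 (504 of its 720 elements, about 70% of primes). None of the 33 primes tested shows any such pattern (for each of these groups the chance of that is below 10^-4), which rules them out. Hence G = C_3 x S_3 (6T5), of order 18.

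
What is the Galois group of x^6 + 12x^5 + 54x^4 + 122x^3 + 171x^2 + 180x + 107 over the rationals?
The polynomial f is an irreducible sextic over Q, so G = Gal(f/Q) is one of the 16 transitive subgroups 6T1, ..., 6T16 of S_6. The discriminant of f is -11156429376, which is not a perfect square, so G is not contained in A_6. The transitive groups of degree 6 not contained in A_6 are: C_6 (6T1, order 6), S_3 (6T2, order 6), D_6 (6T3, order 12), C_3 x S_3 (6T5, order 18), A_4 x C_2 (6T6, order 24), S_4 (6T8, order 24), S_3 x S_3 (6T9, order 36), S_4 x C_2 (6T11, order 48), (S_3 x S_3) : C_2 (6T13, order 72), PGL(2,5) (6T14, order 120), S_6 (6T16, order 720). By Dedekind's theorem, for a prime p not dividing disc(f) the degrees of the irreducible factors of f mod p form the cycle type of an element of G. Factoring f modulo the 33 such primes p <= 149 (skipping 2, 3, which divide the discriminant), each new pattern first appears at: mod 5: f = (x^3 + 3x^2 + 4x + 3)(x^3 + 4x^2 + 3x + 4), pattern 3+3; mod 7: f = (x^6 + 5x^5 + 5x^4 + 3x^3 + 3x^2 + 5x + 2), pattern 6; mod 17: f = (x + 6)(x + 7)(x^2 + x + 6)(x^2 + 15x + 4), pattern 2+2+1+1; mod 19: f = (x + 1)(x + 8)(x + 14)(x + 17)(x^2 + 10x + 3), pattern 2+1+1+1+1; mod 71: f = (x^2 + 15x + 33)(x^2 + 25x + 57)(x^2 + 43x + 70), pattern 2+2+2. No other pattern occurs in this range, so the set of observed cycle types is {3+3, 6, 2+2+1+1, 2+1+1+1+1, 2+2+2}. The candidates containing elements of all these cycle types are A_4 x C_2 (6T6) of order 24, S_4 x C_2 (6T11) of order 48, (S_3 x S_3) : C_2 (6T13) of order 72, S_6 (6T16) of order 720; the others are excluded. The observed types are precisely the cycle types that occur in A_4 x C_2 (6T6) (apart from the identity). Each of the other remaining candidates has further cycle types, and by the Chebotarev density theorem the matching factorization patterns would occur for a proportion of primes equal to their share of the group: S_4 x C_2 (6T11) additionally contains elements of type 4+2, 4+1+1 (12 of its 48 elements, about 25% of primes); (S_3 x S_3) : C_2 (6T13) additionally contains elements of type 4+2, 3+2+1, 3+1+1+1 (34 of its 72 elements, about 47% of primes); S_6 (6T16) additionally contains elements of type 5+1, 4+2, 4+1+1, 3+2+1, 3+1+1+1 (484 of its 720 elements, about 67% of primes). None of the 33 primes tested shows any such pattern (for each of these groups the chance of that is below 10^-4), which rules them out. Hence G = A_4 x C_2 (6T6), of order 24.

A_4 x C_2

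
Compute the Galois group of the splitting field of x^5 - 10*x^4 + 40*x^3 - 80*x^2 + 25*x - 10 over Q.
5T4: A_5

The polynomial f is an irreducible quintic over Q, so G = Gal(f/Q) is a transitive subgroup of S_5: one of C_5 (5T1, order 5), D_5 (5T2, order 10), F_20 (5T3, order 20), A_5 (5T4, order 60) or S_5 (5T5, order 120). The discriminant of f is 58564000000 = 242000^2, a perfect square, so G is contained in A_5. The transitive groups of degree 5 contained in A_5 are: C_5 (5T1, order 5), D_5 (5T2, order 10), A_5 (5T4, order 60). By Dedekind's theorem, for a prime p not dividing disc(f) the degrees of the irreducible factors of f mod p form the cycle type of an element of G. Factoring f modulo the 3 such primes p <= 13 (skipping 2, 5, 11, which divide the discriminant), each new pattern first appears at: mod 3: f = (x^5 + 2x^4 + x^3 + x^2 + x + 2), pattern 5; mod 13: f = (x + 3)(x + 5)(x^3 + 8x^2 + 8), pattern 3+1+1. No other pattern occurs in this range, so the set of observed cycle types is {5, 3+1+1}. Among the candidates above, the only group containing elements of all these cycle types is A_5 (5T4) — each of C_5 (5T1), D_5 (5T2) lacks at least one of them. Hence G = A_5 (5T4), of order 60.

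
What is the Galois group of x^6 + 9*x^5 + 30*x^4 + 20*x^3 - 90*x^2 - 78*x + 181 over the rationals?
C_6

The polynomial f is an irreducible sextic over Q, so G = Gal(f/Q) is one of the 16 transitive subgroups 6T1, ..., 6T16 of S_6. The discriminant of f is -553887453853683, which is not a perfect square, so G is not contained in A_6. The transitive groups of degree 6 not contained in A_6 are: C_6 (6T1, order 6), S_3 (6T2, order 6), D_6 (6T3, order 12), C_3 x S_3 (6T5, order 18), A_4 x C_2 (6T6, order 24), S_4 (6T8, order 24), S_3 x S_3 (6T9, order 36), S_4 x C_2 (6T11, order 48), (S_3 x S_3) : C_2 (6T13, order 72), PGL(2,5) (6T14, order 120), S_6 (6T16, order 720). By Dedekind's theorem, for a prime p not dividing disc(f) the degrees of the irreducible factors of f mod p form the cycle type of an element of G. Factoring f modulo the 37 such primes p <= 173 (skipping 3, 19, 109, which divide the discriminant), each new pattern first appears at: mod 2: f = (x^6 + x^5 + 1), pattern 6; mod 7: f = (x^3 + 4x^2 + x + 6)(x^3 + 5x^2 + 2x + 1), pattern 3+3; mod 17: f = (x^2 + 4x + 10)(x^2 + 7x + 1)(x^2 + 15x + 13), pattern 2+2+2; mod 37: f = (x + 3)(x + 4)(x + 10)(x + 13)(x + 23)(x + 30), pattern 1+1+1+1+1+1. No other pattern occurs in this range, so the set of observed cycle types is {6, 3+3, 2+2+2, 1+1+1+1+1+1}. The candidates containing elements of all these cycle types are C_6 (6T1) of order 6, D_6 (6T3) of order 12, C_3 x S_3 (6T5) of order 18, A_4 x C_2 (6T6) of order 24, S_3 x S_3 (6T9) of order 36, S_4 x C_2 (6T11) of order 48, (S_3 x S_3) : C_2 (6T13) of order 72, PGL(2,5) (6T14) of order 120, S_6 (6T16) of order 720; the others are excluded. The observed types are precisely the cycle types that occur in C_6 (6T1). Each of the other remaining candidates has further cycle types, and by the Chebotarev density theorem the matching factorization patterns would occur for a proportion of primes equal to their share of the group: D_6 (6T3) additionally contains elements of type 2+2+1+1 (3 of its 12 elements, about 25% of primes); C_3 x S_3 (6T5) additionally contains elements of type 3+1+1+1 (4 of its 18 elements, about 22% of primes); A_4 x C_2 (6T6) additionally contains elements of type 2+2+1+1, 2+1+1+1+1 (6 of its 24 elements, about 25% of primes); S_3 x S_3 (6T9) additionally contains elements of type 3+1+1+1, 2+2+1+1 (13 of its 36 elements, about 36% of primes); S_4 x C_2 (6T11) additionally contains elements of type 4+2, 4+1+1, 2+2+1+1, 2+1+1+1+1 (24 of its 48 elements, about 50% of primes); (S_3 x S_3) : C_2 (6T13) additionally contains elements of type 4+2, 3+2+1, 3+1+1+1, 2+2+1+1, 2+1+1+1+1 (49 of its 72 elements, about 68% of primes); PGL(2,5) (6T14) additionally contains elements of type 5+1, 4+1+1, 2+2+1+1 (69 of its 120 elements, about 58% of primes); S_6 (6T16) additionally contains elements of type 5+1, 4+2, 4+1+1, 3+2+1, 3+1+1+1, 2+2+1+1, 2+1+1+1+1 (544 of its 720 elements, about 76% of primes). None of the 37 primes tested shows any such pattern (for each of these groups the chance of that is below 10^-4), which rules them out. Hence G = C_6 (6T1), of order 6.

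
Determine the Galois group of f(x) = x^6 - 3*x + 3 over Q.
The polynomial f is an irreducible sextic over Q, so G = Gal(f/Q) is one of the 16 transitive subgroups 6T1, ..., 6T16 of S_6. The discriminant of f is -9059283, which is not a perfect square, so G is not contained in A_6. The transitive groups of degree 6 not contained in A_6 are: C_6 (6T1, order 6), S_3 (6T2, order 6), D_6 (6T3, order 12), C_3 x S_3 (6T5, order 18), A_4 x C_2 (6T6, order 24), S_4 (6T8, order 24), S_3 x S_3 (6T9, order 36), S_4 x C_2 (6T11, order 48), (S_3 x S_3) : C_2 (6T13, order 72), PGL(2,5) (6T14, order 120), S_6 (6T16, order 720). By Dedekind's theorem, for a prime p not dividing disc(f) the degrees of the irreducible factors of f mod p form the cycle type of an element of G. Factoring f modulo the 28 such primes p <= 127 (skipping 3, 17, 43, which divide the discriminant), each new pattern first appears at: mod 2: f = (x^6 + x + 1), pattern 6; mod 7: f = (x + 1)(x^2 + 4x + 6)(x^3 + 2x^2 + x + 4), pattern 3+2+1; mod 11: f = (x^2 + 9x + 2)(x^4 + 2x^3 + 2x^2 + 7), pattern 4+2; mod 13: f = (x + 3)(x + 8)(x^2 + 3x + 6)(x^2 + 12x + 3), pattern 2+2+1+1; mod 61: f = (x + 40)(x + 51)(x + 57)(x + 59)(x^2 + 37x + 50), pattern 2+1+1+1+1; mod 97: f = (x + 48)(x + 85)(x + 87)(x^3 + 71x^2 + 60x + 63), pattern 3+1+1+1; mod 113: f = (x^2 + 49x + 72)(x^2 + 68x + 105)(x^2 + 109x + 10), pattern 2+2+2; mod 127: f = (x^3 + 39x^2 + 106x + 109)(x^3 + 88x^2 + 18x + 21), pattern 3+3. No other pattern occurs in this range, so the set of observed cycle types is {6, 3+2+1, 4+2, 2+2+1+1, 2+1+1+1+1, 3+1+1+1, 2+2+2, 3+3}. The candidates containing elements of all these cycle types are (S_3 x S_3) : C_2 (6T13) of order 72, S_6 (6T16) of order 720; the others are excluded. The observed types are precisely the cycle types that occur in (S_3 x S_3) : C_2 (6T13) (apart from the identity). Each of the other remaining candidates has further cycle types, and by the Chebotarev density theorem the matching factorization patterns would occur for a proportion of primes equal to their share of the group: S_6 (6T16) additionally contains elements of type 5+1, 4+1+1 (234 of its 720 elements, about 32% of primes). None of the 28 primes tested shows any such pattern (for each of these groups the chance of that is below 10^-4), which rules them out. Hence G = (S_3 x S_3) : C_2 (6T13), of order 72.

(S_3 x S_3) : C_2, the group 6T13 of order 72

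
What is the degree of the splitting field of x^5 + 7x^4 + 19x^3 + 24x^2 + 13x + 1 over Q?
The degree of the splitting field over Q equals the order of the Galois group, so first determine the group. The polynomial f is an irreducible quintic over Q, so G = Gal(f/Q) is a transitive subgroup of S_5: one of C_5 (5T1, order 5), D_5 (5T2, order 10), F_20 (5T3, order 20), A_5 (5T4, order 60) or S_5 (5T5, order 120). The discriminant of f is 2209 = 47^2, a perfect square, so G is contained in A_5. The transitive groups of degree 5 contained in A_5 are: C_5 (5T1, order 5), D_5 (5T2, order 10), A_5 (5T4, order 60). By Dedekind's theorem, for a prime p not dividing disc(f) the degrees of the irreducible factors of f mod p form the cycle type of an element of G. Factoring f modulo the 23 such primes p <= 89 (skipping 47, which divides the discriminant), each new pattern first appears at: mod 2: f = (x^5 + x^4 + x^3 + x + 1), pattern 5; mod 5: f = (x + 4)(x^2 + x + 1)(x^2 + 2x + 4), pattern 2+2+1; mod 83: f = (x + 10)(x + 11)(x + 30)(x + 44)(x + 78), pattern 1+1+1+1+1. No other pattern occurs in this range, so the set of observed cycle types is {5, 2+2+1, 1+1+1+1+1}. The candidates containing elements of all these cycle types are D_5 (5T2) of order 10, A_5 (5T4) of order 60; the others are excluded. The observed types are precisely the cycle types that occur in D_5 (5T2). Each of the other remaining candidates has further cycle types, and by the Chebotarev density theorem the matching factorization patterns would occur for a proportion of primes equal to their share of the group: A_5 (5T4) additionally contains elements of type 3+1+1 (20 of its 60 elements, about 33% of primes). None of the 23 primes tested shows any such pattern (for each of these groups the chance of that is below 10^-4), which rules them out. Hence G = D_5 (5T2), of order 10. The Galois group D_5 (5T2) has order 10, so the splitting field has degree 10 over Q.

10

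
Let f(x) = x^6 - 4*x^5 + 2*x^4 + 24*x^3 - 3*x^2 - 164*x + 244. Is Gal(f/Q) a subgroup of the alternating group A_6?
No

The polynomial is irreducible of degree 6 over Q. Its discriminant is -3767550835949568, which is not a perfect square. A Galois group lies in the alternating group exactly when the discriminant is a square in Q, so the Galois group ((S_3 x S_3) : C_2) is not contained in A_6.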